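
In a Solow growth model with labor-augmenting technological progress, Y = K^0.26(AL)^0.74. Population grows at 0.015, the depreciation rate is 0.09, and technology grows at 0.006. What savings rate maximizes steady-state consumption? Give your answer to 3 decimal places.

s_gold = 0.260

Capital per effective worker breaks even when investment replaces (n + g + δ)·k; here n + g + δ = 0.111.
At the golden rule MPK = n+g+δ, and in any Cobb-Douglas steady state s = (n+g+δ)·k/y = MPK·k/y = capital's share 0.26.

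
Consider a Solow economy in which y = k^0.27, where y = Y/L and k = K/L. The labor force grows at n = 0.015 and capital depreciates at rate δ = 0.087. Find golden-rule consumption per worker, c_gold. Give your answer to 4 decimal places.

Capital per worker breaks even when investment replaces (n + δ)·k; here n + δ = 0.102.
Golden rule sets MPK = n+δ: 0.27·k^(0.27−1) = 0.102, so k_gold = (0.27/0.102)^(1/0.73) ≈ 3.7943.
y_gold = 3.7943^0.27 ≈ 1.4334.
c_gold = y_gold − (n+δ)·k_gold = 1.4334 − 0.102·3.7943 ≈ 1.0464.

c_gold ≈ 1.0464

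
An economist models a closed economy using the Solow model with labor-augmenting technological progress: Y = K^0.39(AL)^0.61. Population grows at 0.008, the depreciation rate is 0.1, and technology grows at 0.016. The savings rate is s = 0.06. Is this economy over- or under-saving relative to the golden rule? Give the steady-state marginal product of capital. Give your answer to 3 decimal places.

Capital per effective worker breaks even when investment replaces (n + g + δ)·k; here n + g + δ = 0.124.
Steady-state k*: s·k^0.39 = 0.124·k gives k* = (0.06/0.124)^(1/0.61) ≈ 0.3042.
MPK = 0.39·0.3042^(-0.61) ≈ 0.8060.
MPK > n+g+δ = 0.124, so the economy is dynamically efficient (under-saving).

under-saving; MPK ≈ 0.806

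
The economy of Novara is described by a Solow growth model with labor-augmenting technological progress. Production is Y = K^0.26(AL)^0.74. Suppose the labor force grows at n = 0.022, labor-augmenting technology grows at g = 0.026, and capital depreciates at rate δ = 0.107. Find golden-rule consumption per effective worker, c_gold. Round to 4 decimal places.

c_gold ≈ 0.8875

Capital per effective worker breaks even when investment replaces (n + g + δ)·k; here n + g + δ = 0.155.
Maximizing c = f(k) − (n+g+δ)·k gives f'(k) = n+g+δ, i.e. 0.26·k^(0.26−1) = 0.155, so k_gold = (0.26/0.155)^(1/0.74) ≈ 2.0117.
y_gold = 2.0117^0.26 ≈ 1.1993.
c_gold = y_gold − (n+g+δ)·k_gold = 1.1993 − 0.155·2.0117 ≈ 0.8875.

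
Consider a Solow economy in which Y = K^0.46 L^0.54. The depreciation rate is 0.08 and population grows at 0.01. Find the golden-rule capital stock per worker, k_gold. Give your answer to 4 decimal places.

The effective depreciation rate is n + δ = 0.01 + 0.08 = 0.09.
Maximizing c = f(k) − (n+δ)·k gives f'(k) = n+δ, i.e. 0.46·k^(0.46−1) = 0.09, so k_gold = (0.46/0.09)^(1/0.54) ≈ 20.5147.

k_gold ≈ 20.5147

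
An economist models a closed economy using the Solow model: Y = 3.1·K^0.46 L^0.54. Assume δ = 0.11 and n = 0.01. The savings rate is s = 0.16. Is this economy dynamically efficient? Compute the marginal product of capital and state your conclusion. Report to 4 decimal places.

Capital per worker breaks even when investment replaces (n + δ)·k; here n + δ = 0.12.
Steady-state k*: s·A·k^0.46 = 0.12·k gives k* = (0.16·3.1/0.12)^(1/0.54) ≈ 13.8451.
MPK = 0.46·3.1·13.8451^(-0.54) ≈ 0.3450.
MPK > n+δ = 0.12, so the economy is dynamically efficient (under-saving).

dynamically efficient; MPK ≈ 0.3450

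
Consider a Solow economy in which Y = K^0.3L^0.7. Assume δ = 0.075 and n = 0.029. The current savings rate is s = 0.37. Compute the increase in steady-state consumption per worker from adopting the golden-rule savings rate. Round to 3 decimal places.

Δc ≈ 0.017

Break-even investment rate: n + δ = 0.029 + 0.075 = 0.104.
Current steady state (s = 0.37): k* = (0.37/0.104)^(1/0.7) ≈ 6.1289, y* = 6.1289^0.3 ≈ 1.7227, c* = (1−0.37)·1.7227 ≈ 1.0853.
At the golden rule the marginal product of capital equals n+δ: 0.3·k^(0.3−1) = 0.104. Solving, k_gold = (0.3/0.104)^(1/0.7) ≈ 4.5422.
y_gold = 4.5422^0.3 ≈ 1.5746, c_gold = y_gold − 0.104·k_gold ≈ 1.1022.
Gain: Δc = 1.1022 − 1.0853 ≈ 0.0169.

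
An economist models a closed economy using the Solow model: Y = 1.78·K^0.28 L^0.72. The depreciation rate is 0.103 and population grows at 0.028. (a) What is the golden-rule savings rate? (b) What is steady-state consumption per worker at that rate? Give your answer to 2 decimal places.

Break-even investment rate: n + δ = 0.028 + 0.103 = 0.131.
For Cobb-Douglas, s_gold equals capital's share: s_gold = 0.28.
Setting f'(k) = n+δ gives 0.28·1.78·k^(0.28−1) = 0.131, hence k_gold = (0.28·1.78/0.131)^(1/0.72) ≈ 6.3971.
y_gold = 1.78·6.3971^0.28 ≈ 2.9929; c_gold = (1−0.28)·y_gold ≈ 2.1549.

(a) s_gold = 0.28; (b) c_gold ≈ 2.15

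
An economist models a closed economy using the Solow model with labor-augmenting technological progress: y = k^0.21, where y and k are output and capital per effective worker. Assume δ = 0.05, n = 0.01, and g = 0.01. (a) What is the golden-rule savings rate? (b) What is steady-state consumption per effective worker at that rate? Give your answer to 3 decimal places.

Capital per effective worker breaks even when investment replaces (n + g + δ)·k; here n + g + δ = 0.07.
For Cobb-Douglas, s_gold equals capital's share: s_gold = 0.21.
Maximizing c = f(k) − (n+g+δ)·k gives f'(k) = n+g+δ, i.e. 0.21·k^(0.21−1) = 0.07, so k_gold = (0.21/0.07)^(1/0.79) ≈ 4.0175.
y_gold = 4.0175^0.21 ≈ 1.3392; c_gold = (1−0.21)·y_gold ≈ 1.0579.

(a) s_gold = 0.210; (b) c_gold ≈ 1.058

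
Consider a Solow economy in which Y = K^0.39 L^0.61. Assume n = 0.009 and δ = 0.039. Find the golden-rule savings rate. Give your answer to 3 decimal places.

n + δ = 0.009 + 0.039 = 0.048.
At the golden rule MPK = n+δ, and in any Cobb-Douglas steady state s = (n+δ)·k/y = MPK·k/y = capital's share 0.39.

s_gold = 0.390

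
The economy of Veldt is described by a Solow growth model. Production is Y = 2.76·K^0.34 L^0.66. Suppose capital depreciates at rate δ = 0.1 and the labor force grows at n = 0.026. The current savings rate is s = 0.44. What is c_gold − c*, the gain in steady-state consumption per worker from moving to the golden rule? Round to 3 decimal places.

Break-even investment rate: n + δ = 0.026 + 0.1 = 0.126.
Current steady state (s = 0.44): k* = (0.44·2.76/0.126)^(1/0.66) ≈ 30.9668, y* = 2.76·30.9668^0.34 ≈ 8.8678, c* = (1−0.44)·8.8678 ≈ 4.9659.
Maximizing c = f(k) − (n+δ)·k gives f'(k) = n+δ, i.e. 0.34·2.76·k^(0.34−1) = 0.126, so k_gold = (0.34·2.76/0.126)^(1/0.66) ≈ 20.9526.
y_gold = 2.76·20.9526^0.34 ≈ 7.7648, c_gold = y_gold − 0.126·k_gold ≈ 5.1248.
Gain: Δc = 5.1248 − 4.9659 ≈ 0.1588.

Δc ≈ 0.159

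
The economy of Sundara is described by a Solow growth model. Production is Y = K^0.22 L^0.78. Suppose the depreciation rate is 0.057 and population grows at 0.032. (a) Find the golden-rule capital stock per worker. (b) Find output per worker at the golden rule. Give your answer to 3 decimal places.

Break-even investment rate: n + δ = 0.032 + 0.057 = 0.089.
Setting f'(k) = n+δ gives 0.22·k^(0.22−1) = 0.089, hence k_gold = (0.22/0.089)^(1/0.78) ≈ 3.1907.
y_gold = 3.1907^0.22 ≈ 1.2908.

(a) k_gold ≈ 3.191; (b) y_gold ≈ 1.291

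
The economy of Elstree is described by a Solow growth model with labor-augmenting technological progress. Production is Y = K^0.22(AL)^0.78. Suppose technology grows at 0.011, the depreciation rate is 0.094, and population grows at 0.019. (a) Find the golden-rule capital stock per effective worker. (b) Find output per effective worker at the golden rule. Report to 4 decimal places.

(a) k_gold ≈ 2.0856; (b) y_gold ≈ 1.1755

The effective depreciation rate is n + g + δ = 0.019 + 0.011 + 0.094 = 0.124.
Golden rule sets MPK = n+g+δ: 0.22·k^(0.22−1) = 0.124, so k_gold = (0.22/0.124)^(1/0.78) ≈ 2.0856.
y_gold = 2.0856^0.22 ≈ 1.1755.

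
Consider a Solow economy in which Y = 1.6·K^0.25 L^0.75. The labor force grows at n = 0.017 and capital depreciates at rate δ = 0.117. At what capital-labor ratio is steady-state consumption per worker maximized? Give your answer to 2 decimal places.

k_gold ≈ 4.30

The effective depreciation rate is n + δ = 0.017 + 0.117 = 0.134.
Golden rule sets MPK = n+δ: 0.25·1.6·k^(0.25−1) = 0.134, so k_gold = (0.25·1.6/0.134)^(1/0.75) ≈ 4.2981.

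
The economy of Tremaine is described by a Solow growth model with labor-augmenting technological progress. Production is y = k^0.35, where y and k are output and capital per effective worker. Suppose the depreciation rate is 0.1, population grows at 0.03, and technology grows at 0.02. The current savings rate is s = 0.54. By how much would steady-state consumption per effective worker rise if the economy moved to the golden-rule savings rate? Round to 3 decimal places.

Δc ≈ 0.109

n + g + δ = 0.03 + 0.02 + 0.1 = 0.15.
Current steady state (s = 0.54): k* = (0.54/0.15)^(1/0.65) ≈ 7.1755, y* = 7.1755^0.35 ≈ 1.9932, c* = (1−0.54)·1.9932 ≈ 0.9169.
Setting f'(k) = n+g+δ gives 0.35·k^(0.35−1) = 0.15, hence k_gold = (0.35/0.15)^(1/0.65) ≈ 3.6823.
y_gold = 3.6823^0.35 ≈ 1.5781, c_gold = y_gold − 0.15·k_gold ≈ 1.0258.
Gain: Δc = 1.0258 − 0.9169 ≈ 0.1089.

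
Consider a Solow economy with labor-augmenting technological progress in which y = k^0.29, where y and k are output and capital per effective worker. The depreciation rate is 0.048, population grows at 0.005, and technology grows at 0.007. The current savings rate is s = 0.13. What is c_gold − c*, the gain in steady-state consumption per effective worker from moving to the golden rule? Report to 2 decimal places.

n + g + δ = 0.005 + 0.007 + 0.048 = 0.06.
Current steady state (s = 0.13): k* = (0.13/0.06)^(1/0.71) ≈ 2.9713, y* = 2.9713^0.29 ≈ 1.3714, c* = (1−0.13)·1.3714 ≈ 1.1931.
At the golden rule the marginal product of capital equals n+g+δ: 0.29·k^(0.29−1) = 0.06. Solving, k_gold = (0.29/0.06)^(1/0.71) ≈ 9.1987.
y_gold = 9.1987^0.29 ≈ 1.9032, c_gold = y_gold − 0.06·k_gold ≈ 1.3513.
Gain: Δc = 1.3513 − 1.1931 ≈ 0.1582.

Δc ≈ 0.16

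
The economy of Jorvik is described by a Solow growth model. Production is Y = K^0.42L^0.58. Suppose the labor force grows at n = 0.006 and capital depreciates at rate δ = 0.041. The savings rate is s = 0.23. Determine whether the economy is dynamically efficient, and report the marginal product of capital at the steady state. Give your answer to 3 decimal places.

n + δ = 0.006 + 0.041 = 0.047.
Steady-state k*: s·k^0.42 = 0.047·k gives k* = (0.23/0.047)^(1/0.58) ≈ 15.4532.
MPK = 0.42·15.4532^(-0.58) ≈ 0.0858.
MPK > n+δ = 0.047, so the economy is dynamically efficient (under-saving).

dynamically efficient; MPK ≈ 0.086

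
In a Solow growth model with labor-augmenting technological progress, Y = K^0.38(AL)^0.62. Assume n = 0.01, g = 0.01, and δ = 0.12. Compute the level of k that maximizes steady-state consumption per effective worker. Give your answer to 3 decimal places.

k_gold ≈ 5.005

n + g + δ = 0.01 + 0.01 + 0.12 = 0.14.
Golden rule sets MPK = n+g+δ: 0.38·k^(0.38−1) = 0.14, so k_gold = (0.38/0.14)^(1/0.62) ≈ 5.0055.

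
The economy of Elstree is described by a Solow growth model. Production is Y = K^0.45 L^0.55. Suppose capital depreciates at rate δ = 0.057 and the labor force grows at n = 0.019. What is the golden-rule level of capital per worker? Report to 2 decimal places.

k_gold ≈ 25.37

Capital per worker breaks even when investment replaces (n + δ)·k; here n + δ = 0.076.
At the golden rule the marginal product of capital equals n+δ: 0.45·k^(0.45−1) = 0.076. Solving, k_gold = (0.45/0.076)^(1/0.55) ≈ 25.3724.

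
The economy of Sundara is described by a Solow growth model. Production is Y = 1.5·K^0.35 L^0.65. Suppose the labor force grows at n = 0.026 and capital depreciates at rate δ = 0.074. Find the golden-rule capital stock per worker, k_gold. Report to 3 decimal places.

Break-even investment rate: n + δ = 0.026 + 0.074 = 0.1.
Golden rule sets MPK = n+δ: 0.35·1.5·k^(0.35−1) = 0.1, so k_gold = (0.35·1.5/0.1)^(1/0.65) ≈ 12.8215.

k_gold ≈ 12.821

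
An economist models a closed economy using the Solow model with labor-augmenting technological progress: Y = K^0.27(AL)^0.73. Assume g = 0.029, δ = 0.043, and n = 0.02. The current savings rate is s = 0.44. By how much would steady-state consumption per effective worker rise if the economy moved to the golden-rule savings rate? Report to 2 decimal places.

Δc ≈ 0.09

Break-even investment rate: n + g + δ = 0.02 + 0.029 + 0.043 = 0.092.
Current steady state (s = 0.44): k* = (0.44/0.092)^(1/0.73) ≈ 8.5319, y* = 8.5319^0.27 ≈ 1.7840, c* = (1−0.44)·1.7840 ≈ 0.9990.
Setting f'(k) = n+g+δ gives 0.27·k^(0.27−1) = 0.092, hence k_gold = (0.27/0.092)^(1/0.73) ≈ 4.3703.
y_gold = 4.3703^0.27 ≈ 1.4892, c_gold = y_gold − 0.092·k_gold ≈ 1.0871.
Gain: Δc = 1.0871 − 0.9990 ≈ 0.0881.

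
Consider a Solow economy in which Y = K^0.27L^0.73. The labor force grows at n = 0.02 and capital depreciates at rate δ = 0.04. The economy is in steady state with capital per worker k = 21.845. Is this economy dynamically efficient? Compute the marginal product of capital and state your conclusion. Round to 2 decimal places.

The effective depreciation rate is n + δ = 0.02 + 0.04 = 0.06.
MPK = 0.27·k^(0.27−1) = 0.27·21.845^(-0.73) ≈ 0.0284.
MPK < 0.06, so the economy is dynamically inefficient (over-saving).

dynamically inefficient; MPK ≈ 0.03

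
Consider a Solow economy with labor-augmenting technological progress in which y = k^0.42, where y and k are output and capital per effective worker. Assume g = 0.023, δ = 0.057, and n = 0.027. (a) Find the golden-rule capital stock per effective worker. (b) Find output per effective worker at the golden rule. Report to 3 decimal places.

(a) k_gold ≈ 10.566; (b) y_gold ≈ 2.692

n + g + δ = 0.027 + 0.023 + 0.057 = 0.107.
Golden rule sets MPK = n+g+δ: 0.42·k^(0.42−1) = 0.107, so k_gold = (0.42/0.107)^(1/0.58) ≈ 10.5659.
y_gold = 10.5659^0.42 ≈ 2.6918.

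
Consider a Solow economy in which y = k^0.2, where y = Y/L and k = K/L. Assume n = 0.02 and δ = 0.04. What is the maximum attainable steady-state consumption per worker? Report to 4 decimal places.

c_gold ≈ 1.0810

Capital per worker breaks even when investment replaces (n + δ)·k; here n + δ = 0.06.
Maximizing c = f(k) − (n+δ)·k gives f'(k) = n+δ, i.e. 0.2·k^(0.2−1) = 0.06, so k_gold = (0.2/0.06)^(1/0.8) ≈ 4.5040.
y_gold = 4.5040^0.2 ≈ 1.3512.
c_gold = y_gold − (n+δ)·k_gold = 1.3512 − 0.06·4.5040 ≈ 1.0810.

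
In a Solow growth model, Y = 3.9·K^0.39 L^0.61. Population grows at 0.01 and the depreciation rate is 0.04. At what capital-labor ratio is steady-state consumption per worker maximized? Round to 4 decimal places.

k_gold ≈ 270.0278

Break-even investment rate: n + δ = 0.01 + 0.04 = 0.05.
At the golden rule the marginal product of capital equals n+δ: 0.39·3.9·k^(0.39−1) = 0.05. Solving, k_gold = (0.39·3.9/0.05)^(1/0.61) ≈ 270.0278.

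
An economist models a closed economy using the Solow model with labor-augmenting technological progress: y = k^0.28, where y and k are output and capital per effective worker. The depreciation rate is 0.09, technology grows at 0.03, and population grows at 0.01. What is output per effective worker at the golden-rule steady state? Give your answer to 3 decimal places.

y_gold ≈ 1.348

Capital per effective worker breaks even when investment replaces (n + g + δ)·k; here n + g + δ = 0.13.
Maximizing c = f(k) − (n+g+δ)·k gives f'(k) = n+g+δ, i.e. 0.28·k^(0.28−1) = 0.13, so k_gold = (0.28/0.13)^(1/0.72) ≈ 2.9027.
Output: y_gold = k_gold^0.28 = 2.9027^0.28 ≈ 1.3477.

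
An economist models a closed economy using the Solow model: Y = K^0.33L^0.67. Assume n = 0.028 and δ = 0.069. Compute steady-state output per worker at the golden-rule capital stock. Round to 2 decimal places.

n + δ = 0.028 + 0.069 = 0.097.
At the golden rule the marginal product of capital equals n+δ: 0.33·k^(0.33−1) = 0.097. Solving, k_gold = (0.33/0.097)^(1/0.67) ≈ 6.2179.
Output: y_gold = k_gold^0.33 = 6.2179^0.33 ≈ 1.8277.

y_gold ≈ 1.83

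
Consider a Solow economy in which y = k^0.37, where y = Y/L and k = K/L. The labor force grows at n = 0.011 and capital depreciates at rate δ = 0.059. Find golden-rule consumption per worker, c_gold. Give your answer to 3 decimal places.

The effective depreciation rate is n + δ = 0.011 + 0.059 = 0.07.
Golden rule sets MPK = n+δ: 0.37·k^(0.37−1) = 0.07, so k_gold = (0.37/0.07)^(1/0.63) ≈ 14.0535.
y_gold = 14.0535^0.37 ≈ 2.6588.
c_gold = y_gold − (n+δ)·k_gold = 2.6588 − 0.07·14.0535 ≈ 1.6750.

c_gold ≈ 1.675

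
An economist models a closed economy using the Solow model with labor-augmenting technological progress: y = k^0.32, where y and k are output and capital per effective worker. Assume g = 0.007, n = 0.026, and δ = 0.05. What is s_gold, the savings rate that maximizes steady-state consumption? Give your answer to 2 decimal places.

n + g + δ = 0.026 + 0.007 + 0.05 = 0.083.
At the golden rule MPK = n+g+δ, and in any Cobb-Douglas steady state s = (n+g+δ)·k/y = MPK·k/y = capital's share 0.32.

s_gold = 0.32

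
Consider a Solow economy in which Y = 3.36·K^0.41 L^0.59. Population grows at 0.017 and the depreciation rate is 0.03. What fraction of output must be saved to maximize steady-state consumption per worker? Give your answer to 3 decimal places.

s_gold = 0.410

n + δ = 0.017 + 0.03 = 0.047.
At the golden rule MPK = n+δ, and in any Cobb-Douglas steady state s = (n+δ)·k/y = MPK·k/y = capital's share 0.41.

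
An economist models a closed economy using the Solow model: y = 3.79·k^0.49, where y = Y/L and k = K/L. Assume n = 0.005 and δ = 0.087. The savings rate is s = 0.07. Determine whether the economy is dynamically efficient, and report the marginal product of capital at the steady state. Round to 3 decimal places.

dynamically efficient; MPK ≈ 0.644

Capital per worker breaks even when investment replaces (n + δ)·k; here n + δ = 0.092.
Steady-state k*: s·A·k^0.49 = 0.092·k gives k* = (0.07·3.79/0.092)^(1/0.51) ≈ 7.9774.
MPK = 0.49·3.79·7.9774^(-0.51) ≈ 0.6440.
MPK > n+δ = 0.092, so the economy is dynamically efficient (under-saving).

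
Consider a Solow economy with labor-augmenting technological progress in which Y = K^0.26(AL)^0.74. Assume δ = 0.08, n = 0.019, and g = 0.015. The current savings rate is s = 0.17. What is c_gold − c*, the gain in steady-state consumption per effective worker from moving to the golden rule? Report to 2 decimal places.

Δc ≈ 0.03

Capital per effective worker breaks even when investment replaces (n + g + δ)·k; here n + g + δ = 0.114.
Current steady state (s = 0.17): k* = (0.17/0.114)^(1/0.74) ≈ 1.7160, y* = 1.7160^0.26 ≈ 1.1507, c* = (1−0.17)·1.1507 ≈ 0.9551.
Maximizing c = f(k) − (n+g+δ)·k gives f'(k) = n+g+δ, i.e. 0.26·k^(0.26−1) = 0.114, so k_gold = (0.26/0.114)^(1/0.74) ≈ 3.0470.
y_gold = 3.0470^0.26 ≈ 1.3360, c_gold = y_gold − 0.114·k_gold ≈ 0.9886.
Gain: Δc = 0.9886 − 0.9551 ≈ 0.0335.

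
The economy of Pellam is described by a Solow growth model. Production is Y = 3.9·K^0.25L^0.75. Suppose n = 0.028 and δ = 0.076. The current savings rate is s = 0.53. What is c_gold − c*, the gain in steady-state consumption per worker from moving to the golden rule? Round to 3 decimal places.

Δc ≈ 1.202

The effective depreciation rate is n + δ = 0.028 + 0.076 = 0.104.
Current steady state (s = 0.53): k* = (0.53·3.9/0.104)^(1/0.75) ≈ 53.8364, y* = 3.9·53.8364^0.25 ≈ 10.5641, c* = (1−0.53)·10.5641 ≈ 4.9651.
At the golden rule the marginal product of capital equals n+δ: 0.25·3.9·k^(0.25−1) = 0.104. Solving, k_gold = (0.25·3.9/0.104)^(1/0.75) ≈ 19.7680.
y_gold = 3.9·19.7680^0.25 ≈ 8.2235, c_gold = y_gold − 0.104·k_gold ≈ 6.1676.
Gain: Δc = 6.1676 − 4.9651 ≈ 1.2025.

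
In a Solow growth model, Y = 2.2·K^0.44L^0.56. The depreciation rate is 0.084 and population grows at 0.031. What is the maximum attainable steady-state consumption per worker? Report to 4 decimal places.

Break-even investment rate: n + δ = 0.031 + 0.084 = 0.115.
At the golden rule the marginal product of capital equals n+δ: 0.44·2.2·k^(0.44−1) = 0.115. Solving, k_gold = (0.44·2.2/0.115)^(1/0.56) ≈ 44.8852.
y_gold = 2.2·44.8852^0.44 ≈ 11.7313.
c_gold = y_gold − (n+δ)·k_gold = 11.7313 − 0.115·44.8852 ≈ 6.5696.

c_gold ≈ 6.5696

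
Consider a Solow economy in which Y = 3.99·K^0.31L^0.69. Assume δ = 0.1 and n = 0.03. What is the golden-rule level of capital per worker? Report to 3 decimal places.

k_gold ≈ 26.179

n + δ = 0.03 + 0.1 = 0.13.
Maximizing c = f(k) − (n+δ)·k gives f'(k) = n+δ, i.e. 0.31·3.99·k^(0.31−1) = 0.13, so k_gold = (0.31·3.99/0.13)^(1/0.69) ≈ 26.1793.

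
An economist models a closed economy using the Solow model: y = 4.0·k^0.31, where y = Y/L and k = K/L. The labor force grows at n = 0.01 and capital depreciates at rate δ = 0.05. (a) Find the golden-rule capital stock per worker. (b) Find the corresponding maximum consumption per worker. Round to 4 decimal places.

n + δ = 0.01 + 0.05 = 0.06.
Setting f'(k) = n+δ gives 0.31·4.0·k^(0.31−1) = 0.06, hence k_gold = (0.31·4.0/0.06)^(1/0.69) ≈ 80.5729.
y_gold = 4.0·80.5729^0.31 ≈ 15.5948; c_gold = y_gold − 0.06·k_gold ≈ 10.7604.

(a) k_gold ≈ 80.5729; (b) c_gold ≈ 10.7604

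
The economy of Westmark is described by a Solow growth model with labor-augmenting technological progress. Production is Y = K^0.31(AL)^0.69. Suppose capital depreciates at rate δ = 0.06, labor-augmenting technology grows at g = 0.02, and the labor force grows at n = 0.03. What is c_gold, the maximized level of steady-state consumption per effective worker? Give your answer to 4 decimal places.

The effective depreciation rate is n + g + δ = 0.03 + 0.02 + 0.06 = 0.11.
Golden rule sets MPK = n+g+δ: 0.31·k^(0.31−1) = 0.11, so k_gold = (0.31/0.11)^(1/0.69) ≈ 4.4888.
y_gold = 4.4888^0.31 ≈ 1.5928.
c_gold = y_gold − (n+g+δ)·k_gold = 1.5928 − 0.11·4.4888 ≈ 1.0990.

c_gold ≈ 1.0990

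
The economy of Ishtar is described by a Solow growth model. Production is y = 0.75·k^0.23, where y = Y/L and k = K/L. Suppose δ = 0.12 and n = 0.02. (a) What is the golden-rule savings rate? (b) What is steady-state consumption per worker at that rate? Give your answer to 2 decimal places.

(a) s_gold = 0.23; (b) c_gold ≈ 0.61

The effective depreciation rate is n + δ = 0.02 + 0.12 = 0.14.
For Cobb-Douglas, s_gold equals capital's share: s_gold = 0.23.
At the golden rule the marginal product of capital equals n+δ: 0.23·0.75·k^(0.23−1) = 0.14. Solving, k_gold = (0.23·0.75/0.14)^(1/0.77) ≈ 1.3114.
y_gold = 0.75·1.3114^0.23 ≈ 0.7983; c_gold = (1−0.23)·y_gold ≈ 0.6147.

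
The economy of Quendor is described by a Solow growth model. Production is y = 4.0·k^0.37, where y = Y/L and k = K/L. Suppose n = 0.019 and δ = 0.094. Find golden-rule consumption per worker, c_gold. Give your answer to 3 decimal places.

The effective depreciation rate is n + δ = 0.019 + 0.094 = 0.113.
Golden rule sets MPK = n+δ: 0.37·4.0·k^(0.37−1) = 0.113, so k_gold = (0.37·4.0/0.113)^(1/0.63) ≈ 59.3344.
y_gold = 4.0·59.3344^0.37 ≈ 18.1211.
c_gold = y_gold − (n+δ)·k_gold = 18.1211 − 0.113·59.3344 ≈ 11.4163.

c_gold ≈ 11.416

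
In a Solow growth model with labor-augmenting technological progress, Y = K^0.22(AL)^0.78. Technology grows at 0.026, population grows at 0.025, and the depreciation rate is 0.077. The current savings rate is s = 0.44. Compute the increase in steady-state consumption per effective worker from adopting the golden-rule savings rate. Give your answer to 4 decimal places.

The effective depreciation rate is n + g + δ = 0.025 + 0.026 + 0.077 = 0.128.
Current steady state (s = 0.44): k* = (0.44/0.128)^(1/0.78) ≈ 4.8696, y* = 4.8696^0.22 ≈ 1.4166, c* = (1−0.44)·1.4166 ≈ 0.7933.
Golden rule sets MPK = n+g+δ: 0.22·k^(0.22−1) = 0.128, so k_gold = (0.22/0.128)^(1/0.78) ≈ 2.0024.
y_gold = 2.0024^0.22 ≈ 1.1650, c_gold = y_gold − 0.128·k_gold ≈ 0.9087.
Gain: Δc = 0.9087 − 0.7933 ≈ 0.1154.

Δc ≈ 0.1154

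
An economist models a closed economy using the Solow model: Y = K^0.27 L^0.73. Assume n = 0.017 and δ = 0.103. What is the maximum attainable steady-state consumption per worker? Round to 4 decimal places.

The effective depreciation rate is n + δ = 0.017 + 0.103 = 0.12.
Maximizing c = f(k) − (n+δ)·k gives f'(k) = n+δ, i.e. 0.27·k^(0.27−1) = 0.12, so k_gold = (0.27/0.12)^(1/0.73) ≈ 3.0370.
y_gold = 3.0370^0.27 ≈ 1.3498.
c_gold = y_gold − (n+δ)·k_gold = 1.3498 − 0.12·3.0370 ≈ 0.9853.

c_gold ≈ 0.9853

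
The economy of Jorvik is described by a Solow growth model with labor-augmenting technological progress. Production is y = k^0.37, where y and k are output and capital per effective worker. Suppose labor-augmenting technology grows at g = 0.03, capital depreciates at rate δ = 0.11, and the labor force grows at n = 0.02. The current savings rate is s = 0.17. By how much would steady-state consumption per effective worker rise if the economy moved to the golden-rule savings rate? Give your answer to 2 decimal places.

Δc ≈ 0.17

The effective depreciation rate is n + g + δ = 0.02 + 0.03 + 0.11 = 0.16.
Current steady state (s = 0.17): k* = (0.17/0.16)^(1/0.63) ≈ 1.1010, y* = 1.1010^0.37 ≈ 1.0362, c* = (1−0.17)·1.0362 ≈ 0.8601.
Maximizing c = f(k) − (n+g+δ)·k gives f'(k) = n+g+δ, i.e. 0.37·k^(0.37−1) = 0.16, so k_gold = (0.37/0.16)^(1/0.63) ≈ 3.7836.
y_gold = 3.7836^0.37 ≈ 1.6362, c_gold = y_gold − 0.16·k_gold ≈ 1.0308.
Gain: Δc = 1.0308 − 0.8601 ≈ 0.1707.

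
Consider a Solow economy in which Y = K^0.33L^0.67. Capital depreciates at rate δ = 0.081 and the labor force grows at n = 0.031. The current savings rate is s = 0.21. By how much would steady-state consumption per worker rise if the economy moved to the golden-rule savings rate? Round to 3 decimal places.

Δc ≈ 0.064

Break-even investment rate: n + δ = 0.031 + 0.081 = 0.112.
Current steady state (s = 0.21): k* = (0.21/0.112)^(1/0.67) ≈ 2.5554, y* = 2.5554^0.33 ≈ 1.3629, c* = (1−0.21)·1.3629 ≈ 1.0767.
At the golden rule the marginal product of capital equals n+δ: 0.33·k^(0.33−1) = 0.112. Solving, k_gold = (0.33/0.112)^(1/0.67) ≈ 5.0170.
y_gold = 5.0170^0.33 ≈ 1.7027, c_gold = y_gold − 0.112·k_gold ≈ 1.1408.
Gain: Δc = 1.1408 − 1.0767 ≈ 0.0641.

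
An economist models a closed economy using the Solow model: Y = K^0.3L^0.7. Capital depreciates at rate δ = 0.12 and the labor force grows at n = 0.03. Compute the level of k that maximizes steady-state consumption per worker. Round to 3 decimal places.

k_gold ≈ 2.692

The effective depreciation rate is n + δ = 0.03 + 0.12 = 0.15.
Setting f'(k) = n+δ gives 0.3·k^(0.3−1) = 0.15, hence k_gold = (0.3/0.15)^(1/0.7) ≈ 2.6918.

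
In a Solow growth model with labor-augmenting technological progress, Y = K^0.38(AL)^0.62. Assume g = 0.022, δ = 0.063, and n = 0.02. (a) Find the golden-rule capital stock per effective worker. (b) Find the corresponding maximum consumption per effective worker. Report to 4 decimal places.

Break-even investment rate: n + g + δ = 0.02 + 0.022 + 0.063 = 0.105.
Setting f'(k) = n+g+δ gives 0.38·k^(0.38−1) = 0.105, hence k_gold = (0.38/0.105)^(1/0.62) ≈ 7.9608.
y_gold = 7.9608^0.38 ≈ 2.1997; c_gold = y_gold − 0.105·k_gold ≈ 1.3638.

(a) k_gold ≈ 7.9608; (b) c_gold ≈ 1.3638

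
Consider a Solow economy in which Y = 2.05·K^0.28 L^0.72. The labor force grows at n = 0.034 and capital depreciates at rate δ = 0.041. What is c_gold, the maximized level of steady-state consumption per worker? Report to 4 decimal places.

c_gold ≈ 3.2569

n + δ = 0.034 + 0.041 = 0.075.
Setting f'(k) = n+δ gives 0.28·2.05·k^(0.28−1) = 0.075, hence k_gold = (0.28·2.05/0.075)^(1/0.72) ≈ 16.8877.
y_gold = 2.05·16.8877^0.28 ≈ 4.5235.
c_gold = y_gold − (n+δ)·k_gold = 4.5235 − 0.075·16.8877 ≈ 3.2569.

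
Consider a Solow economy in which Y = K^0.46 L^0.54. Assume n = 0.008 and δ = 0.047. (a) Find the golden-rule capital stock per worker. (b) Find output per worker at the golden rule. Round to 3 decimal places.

(a) k_gold ≈ 51.067; (b) y_gold ≈ 6.106

Break-even investment rate: n + δ = 0.008 + 0.047 = 0.055.
Maximizing c = f(k) − (n+δ)·k gives f'(k) = n+δ, i.e. 0.46·k^(0.46−1) = 0.055, so k_gold = (0.46/0.055)^(1/0.54) ≈ 51.0669.
y_gold = 51.0669^0.46 ≈ 6.1058.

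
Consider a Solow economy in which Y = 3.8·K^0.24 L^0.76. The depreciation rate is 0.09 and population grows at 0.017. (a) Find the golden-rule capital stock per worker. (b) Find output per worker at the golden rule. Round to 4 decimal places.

(a) k_gold ≈ 16.7683; (b) y_gold ≈ 7.4759

The effective depreciation rate is n + δ = 0.017 + 0.09 = 0.107.
Maximizing c = f(k) − (n+δ)·k gives f'(k) = n+δ, i.e. 0.24·3.8·k^(0.24−1) = 0.107, so k_gold = (0.24·3.8/0.107)^(1/0.76) ≈ 16.7683.
y_gold = 3.8·16.7683^0.24 ≈ 7.4759.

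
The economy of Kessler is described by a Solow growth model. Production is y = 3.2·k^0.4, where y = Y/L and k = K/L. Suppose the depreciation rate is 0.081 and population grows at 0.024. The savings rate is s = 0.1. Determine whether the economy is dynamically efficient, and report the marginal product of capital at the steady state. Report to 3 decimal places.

dynamically efficient; MPK ≈ 0.420

Capital per worker breaks even when investment replaces (n + δ)·k; here n + δ = 0.105.
Steady-state k*: s·A·k^0.4 = 0.105·k gives k* = (0.1·3.2/0.105)^(1/0.6) ≈ 6.4062.
MPK = 0.4·3.2·6.4062^(-0.6) ≈ 0.4200.
MPK > n+δ = 0.105, so the economy is dynamically efficient (under-saving).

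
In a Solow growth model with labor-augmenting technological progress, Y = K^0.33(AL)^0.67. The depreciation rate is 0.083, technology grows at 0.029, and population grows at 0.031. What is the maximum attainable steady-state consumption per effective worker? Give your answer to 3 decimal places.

c_gold ≈ 1.011

n + g + δ = 0.031 + 0.029 + 0.083 = 0.143.
At the golden rule the marginal product of capital equals n+g+δ: 0.33·k^(0.33−1) = 0.143. Solving, k_gold = (0.33/0.143)^(1/0.67) ≈ 3.4838.
y_gold = 3.4838^0.33 ≈ 1.5097.
c_gold = y_gold − (n+g+δ)·k_gold = 1.5097 − 0.143·3.4838 ≈ 1.0115.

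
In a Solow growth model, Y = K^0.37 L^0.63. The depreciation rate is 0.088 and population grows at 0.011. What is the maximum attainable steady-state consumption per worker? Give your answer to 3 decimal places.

c_gold ≈ 1.367

Capital per worker breaks even when investment replaces (n + δ)·k; here n + δ = 0.099.
Maximizing c = f(k) − (n+δ)·k gives f'(k) = n+δ, i.e. 0.37·k^(0.37−1) = 0.099, so k_gold = (0.37/0.099)^(1/0.63) ≈ 8.1065.
y_gold = 8.1065^0.37 ≈ 2.1690.
c_gold = y_gold − (n+δ)·k_gold = 2.1690 − 0.099·8.1065 ≈ 1.3665.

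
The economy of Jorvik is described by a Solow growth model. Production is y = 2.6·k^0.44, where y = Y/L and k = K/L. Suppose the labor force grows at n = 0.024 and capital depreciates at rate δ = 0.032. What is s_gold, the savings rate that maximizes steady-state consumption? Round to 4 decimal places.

s_gold = 0.4400

Capital per worker breaks even when investment replaces (n + δ)·k; here n + δ = 0.056.
At the golden rule MPK = n+δ, and in any Cobb-Douglas steady state s = (n+δ)·k/y = MPK·k/y = capital's share 0.44.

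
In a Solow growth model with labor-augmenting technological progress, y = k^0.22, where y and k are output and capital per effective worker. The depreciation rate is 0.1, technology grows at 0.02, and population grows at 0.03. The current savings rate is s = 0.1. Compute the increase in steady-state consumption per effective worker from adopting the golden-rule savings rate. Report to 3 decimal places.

Break-even investment rate: n + g + δ = 0.03 + 0.02 + 0.1 = 0.15.
Current steady state (s = 0.1): k* = (0.1/0.15)^(1/0.78) ≈ 0.5946, y* = 0.5946^0.22 ≈ 0.8919, c* = (1−0.1)·0.8919 ≈ 0.8027.
Setting f'(k) = n+g+δ gives 0.22·k^(0.22−1) = 0.15, hence k_gold = (0.22/0.15)^(1/0.78) ≈ 1.6340.
y_gold = 1.6340^0.22 ≈ 1.1141, c_gold = y_gold − 0.15·k_gold ≈ 0.8690.
Gain: Δc = 0.8690 − 0.8027 ≈ 0.0662.

Δc ≈ 0.066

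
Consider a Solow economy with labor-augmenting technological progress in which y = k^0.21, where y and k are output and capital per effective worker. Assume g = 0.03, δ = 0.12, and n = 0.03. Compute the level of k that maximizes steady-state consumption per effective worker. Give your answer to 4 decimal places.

k_gold ≈ 1.2155

The effective depreciation rate is n + g + δ = 0.03 + 0.03 + 0.12 = 0.18.
Maximizing c = f(k) − (n+g+δ)·k gives f'(k) = n+g+δ, i.e. 0.21·k^(0.21−1) = 0.18, so k_gold = (0.21/0.18)^(1/0.79) ≈ 1.2155.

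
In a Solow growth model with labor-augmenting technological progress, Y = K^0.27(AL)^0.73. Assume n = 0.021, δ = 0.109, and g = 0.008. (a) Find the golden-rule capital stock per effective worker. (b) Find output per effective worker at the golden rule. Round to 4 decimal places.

(a) k_gold ≈ 2.5078; (b) y_gold ≈ 1.2818

The effective depreciation rate is n + g + δ = 0.021 + 0.008 + 0.109 = 0.138.
At the golden rule the marginal product of capital equals n+g+δ: 0.27·k^(0.27−1) = 0.138. Solving, k_gold = (0.27/0.138)^(1/0.73) ≈ 2.5078.
y_gold = 2.5078^0.27 ≈ 1.2818.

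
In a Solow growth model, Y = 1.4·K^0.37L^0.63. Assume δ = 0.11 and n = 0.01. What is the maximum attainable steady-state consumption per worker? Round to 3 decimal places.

n + δ = 0.01 + 0.11 = 0.12.
Maximizing c = f(k) − (n+δ)·k gives f'(k) = n+δ, i.e. 0.37·1.4·k^(0.37−1) = 0.12, so k_gold = (0.37·1.4/0.12)^(1/0.63) ≈ 10.1900.
y_gold = 1.4·10.1900^0.37 ≈ 3.3049.
c_gold = y_gold − (n+δ)·k_gold = 3.3049 − 0.12·10.1900 ≈ 2.0821.

c_gold ≈ 2.082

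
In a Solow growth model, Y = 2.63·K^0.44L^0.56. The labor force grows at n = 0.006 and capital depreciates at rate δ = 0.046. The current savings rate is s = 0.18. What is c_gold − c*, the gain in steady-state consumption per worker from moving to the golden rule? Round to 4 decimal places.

n + δ = 0.006 + 0.046 = 0.052.
Current steady state (s = 0.18): k* = (0.18·2.63/0.052)^(1/0.56) ≈ 51.6299, y* = 2.63·51.6299^0.44 ≈ 14.9153, c* = (1−0.18)·14.9153 ≈ 12.2306.
Golden rule sets MPK = n+δ: 0.44·2.63·k^(0.44−1) = 0.052, so k_gold = (0.44·2.63/0.052)^(1/0.56) ≈ 254.7302.
y_gold = 2.63·254.7302^0.44 ≈ 30.1045, c_gold = y_gold − 0.052·k_gold ≈ 16.8585.
Gain: Δc = 16.8585 − 12.2306 ≈ 4.6280.

Δc ≈ 4.6280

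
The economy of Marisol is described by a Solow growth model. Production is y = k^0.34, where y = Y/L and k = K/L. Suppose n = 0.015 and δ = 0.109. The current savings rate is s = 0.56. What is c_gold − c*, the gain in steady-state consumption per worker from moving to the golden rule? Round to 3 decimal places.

Δc ≈ 0.153

The effective depreciation rate is n + δ = 0.015 + 0.109 = 0.124.
Current steady state (s = 0.56): k* = (0.56/0.124)^(1/0.66) ≈ 9.8191, y* = 9.8191^0.34 ≈ 2.1742, c* = (1−0.56)·2.1742 ≈ 0.9567.
Maximizing c = f(k) − (n+δ)·k gives f'(k) = n+δ, i.e. 0.34·k^(0.34−1) = 0.124, so k_gold = (0.34/0.124)^(1/0.66) ≈ 4.6102.
y_gold = 4.6102^0.34 ≈ 1.6814, c_gold = y_gold − 0.124·k_gold ≈ 1.1097.
Gain: Δc = 1.1097 − 0.9567 ≈ 0.1531.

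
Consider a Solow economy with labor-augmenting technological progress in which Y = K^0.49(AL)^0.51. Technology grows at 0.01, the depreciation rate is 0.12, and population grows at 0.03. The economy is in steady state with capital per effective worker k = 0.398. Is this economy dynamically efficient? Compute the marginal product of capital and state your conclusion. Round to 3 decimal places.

The effective depreciation rate is n + g + δ = 0.03 + 0.01 + 0.12 = 0.16.
MPK = 0.49·k^(0.49−1) = 0.49·0.398^(-0.51) ≈ 0.7839.
MPK > 0.16, so the economy is dynamically efficient (under-saving).

dynamically efficient; MPK ≈ 0.784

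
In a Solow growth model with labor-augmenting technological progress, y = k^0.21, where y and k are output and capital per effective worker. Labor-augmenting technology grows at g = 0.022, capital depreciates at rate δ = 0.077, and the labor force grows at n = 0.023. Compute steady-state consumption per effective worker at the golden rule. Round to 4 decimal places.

c_gold ≈ 0.9127

Capital per effective worker breaks even when investment replaces (n + g + δ)·k; here n + g + δ = 0.122.
Setting f'(k) = n+g+δ gives 0.21·k^(0.21−1) = 0.122, hence k_gold = (0.21/0.122)^(1/0.79) ≈ 1.9886.
y_gold = 1.9886^0.21 ≈ 1.1553.
c_gold = y_gold − (n+g+δ)·k_gold = 1.1553 − 0.122·1.9886 ≈ 0.9127.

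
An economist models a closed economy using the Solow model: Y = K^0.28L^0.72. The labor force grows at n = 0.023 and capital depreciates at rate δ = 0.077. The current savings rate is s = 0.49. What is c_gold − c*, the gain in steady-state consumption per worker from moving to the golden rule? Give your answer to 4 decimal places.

Δc ≈ 0.1284

Break-even investment rate: n + δ = 0.023 + 0.077 = 0.1.
Current steady state (s = 0.49): k* = (0.49/0.1)^(1/0.72) ≈ 9.0909, y* = 9.0909^0.28 ≈ 1.8553, c* = (1−0.49)·1.8553 ≈ 0.9462.
Golden rule sets MPK = n+δ: 0.28·k^(0.28−1) = 0.1, so k_gold = (0.28/0.1)^(1/0.72) ≈ 4.1788.
y_gold = 4.1788^0.28 ≈ 1.4924, c_gold = y_gold − 0.1·k_gold ≈ 1.0746.
Gain: Δc = 1.0746 − 0.9462 ≈ 0.1284.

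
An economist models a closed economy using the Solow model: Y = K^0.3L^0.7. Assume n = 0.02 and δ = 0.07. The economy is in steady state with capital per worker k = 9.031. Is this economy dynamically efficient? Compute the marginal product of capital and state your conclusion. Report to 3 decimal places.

Break-even investment rate: n + δ = 0.02 + 0.07 = 0.09.
MPK = 0.3·k^(0.3−1) = 0.3·9.031^(-0.7) ≈ 0.0643.
MPK < 0.09, so the economy is dynamically inefficient (over-saving).

dynamically inefficient; MPK ≈ 0.064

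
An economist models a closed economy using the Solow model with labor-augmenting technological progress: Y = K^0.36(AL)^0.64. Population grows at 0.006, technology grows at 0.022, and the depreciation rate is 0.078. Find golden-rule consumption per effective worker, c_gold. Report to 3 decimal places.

n + g + δ = 0.006 + 0.022 + 0.078 = 0.106.
Setting f'(k) = n+g+δ gives 0.36·k^(0.36−1) = 0.106, hence k_gold = (0.36/0.106)^(1/0.64) ≈ 6.7559.
y_gold = 6.7559^0.36 ≈ 1.9892.
c_gold = y_gold − (n+g+δ)·k_gold = 1.9892 − 0.106·6.7559 ≈ 1.2731.

c_gold ≈ 1.273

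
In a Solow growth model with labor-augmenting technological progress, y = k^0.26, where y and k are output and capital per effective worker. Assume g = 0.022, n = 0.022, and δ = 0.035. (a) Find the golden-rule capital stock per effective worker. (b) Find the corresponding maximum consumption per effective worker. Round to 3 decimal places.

The effective depreciation rate is n + g + δ = 0.022 + 0.022 + 0.035 = 0.079.
At the golden rule the marginal product of capital equals n+g+δ: 0.26·k^(0.26−1) = 0.079. Solving, k_gold = (0.26/0.079)^(1/0.74) ≈ 5.0017.
y_gold = 5.0017^0.26 ≈ 1.5197; c_gold = y_gold − 0.079·k_gold ≈ 1.1246.

(a) k_gold ≈ 5.002; (b) c_gold ≈ 1.125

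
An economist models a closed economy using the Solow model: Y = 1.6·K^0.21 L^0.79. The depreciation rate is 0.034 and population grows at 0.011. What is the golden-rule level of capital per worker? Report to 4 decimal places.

k_gold ≈ 12.7416

Capital per worker breaks even when investment replaces (n + δ)·k; here n + δ = 0.045.
Setting f'(k) = n+δ gives 0.21·1.6·k^(0.21−1) = 0.045, hence k_gold = (0.21·1.6/0.045)^(1/0.79) ≈ 12.7416.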